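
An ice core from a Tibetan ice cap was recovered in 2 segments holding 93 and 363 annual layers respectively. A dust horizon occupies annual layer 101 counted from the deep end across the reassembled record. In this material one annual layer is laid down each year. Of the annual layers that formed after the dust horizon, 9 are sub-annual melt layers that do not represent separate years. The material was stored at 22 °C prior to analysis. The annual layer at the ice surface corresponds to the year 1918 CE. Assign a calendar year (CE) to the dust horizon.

1572 CE

Total annual layers = 93 + 363 = 456.
Between annual layer 101 and the ice surface there are 456 − 101 = 355 annual layers.
355 − 9 false = 346 true annual layers after the dust horizon.
1918 − 346 = 1572 CE.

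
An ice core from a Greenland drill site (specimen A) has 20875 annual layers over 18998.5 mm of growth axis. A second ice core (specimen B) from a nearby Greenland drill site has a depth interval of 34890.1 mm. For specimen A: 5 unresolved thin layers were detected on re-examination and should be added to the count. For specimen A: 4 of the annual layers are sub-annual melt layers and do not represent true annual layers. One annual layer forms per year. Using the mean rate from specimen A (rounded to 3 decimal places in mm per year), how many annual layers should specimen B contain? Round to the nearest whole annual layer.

38341 annual layers

Specimen A: after corrections the count is 20875 − 4 + 5 = 20876 annual layers.
A: Extension rate ≈ 18998.5 / 20876 = 0.910 mm per year.
B spans 34890.1 / 0.910 = 38340.77 years ≈ 38341 annual layers.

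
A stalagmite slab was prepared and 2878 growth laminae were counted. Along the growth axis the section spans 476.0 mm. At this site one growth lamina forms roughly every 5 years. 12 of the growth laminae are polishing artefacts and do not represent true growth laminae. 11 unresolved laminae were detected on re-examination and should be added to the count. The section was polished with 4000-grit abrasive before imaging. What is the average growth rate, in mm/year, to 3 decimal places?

True growth lamina count = 2878 − 12 + 11 = 2877.
At 5 years per growth lamina, 2877 × 5 = 14385 years.
Extension rate ≈ 476.0 / 14385 = 0.033 mm/year.

0.033 mm/year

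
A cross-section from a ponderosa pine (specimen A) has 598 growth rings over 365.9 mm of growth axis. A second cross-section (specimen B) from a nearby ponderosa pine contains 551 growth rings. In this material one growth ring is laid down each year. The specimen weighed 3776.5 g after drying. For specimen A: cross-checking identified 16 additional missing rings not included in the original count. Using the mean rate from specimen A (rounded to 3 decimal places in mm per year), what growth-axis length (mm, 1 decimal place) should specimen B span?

Specimen A: true growth ring count = 598 + 16 = 614.
A: 365.9 mm over 614 years gives 365.9 / 614 ≈ 0.596 mm/year.
For B, 0.596 mm/year × 551 years = 328.4 mm.

328.4 mm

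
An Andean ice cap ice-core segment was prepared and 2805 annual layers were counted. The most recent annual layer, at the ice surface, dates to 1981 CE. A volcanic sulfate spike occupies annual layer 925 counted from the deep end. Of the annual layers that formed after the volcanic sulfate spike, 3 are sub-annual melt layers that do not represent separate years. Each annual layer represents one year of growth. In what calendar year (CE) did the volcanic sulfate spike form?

104 CE

The volcanic sulfate spike sits at annual layer 925 from the deep end, so 2805 − 925 = 1880 annual layers formed after it.
1880 − 3 false = 1877 true annual layers after the volcanic sulfate spike.
The annual layer at the ice surface is 1981 CE, so the volcanic sulfate spike dates to 1981 − 1877 = 104 CE.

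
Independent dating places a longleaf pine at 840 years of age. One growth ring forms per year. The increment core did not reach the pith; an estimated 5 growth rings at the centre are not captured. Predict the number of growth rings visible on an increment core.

835 growth rings

At one growth ring per year, 840 years correspond to 840 growth rings.
840 − 5 missed = 835 growth rings expected in the prepared section.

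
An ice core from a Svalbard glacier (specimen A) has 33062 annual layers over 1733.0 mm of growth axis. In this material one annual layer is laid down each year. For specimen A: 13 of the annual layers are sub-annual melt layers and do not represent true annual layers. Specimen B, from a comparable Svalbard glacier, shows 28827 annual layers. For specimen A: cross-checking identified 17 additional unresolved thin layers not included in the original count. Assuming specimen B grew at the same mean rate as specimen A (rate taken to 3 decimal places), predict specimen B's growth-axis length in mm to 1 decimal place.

Specimen A: true annual layer count = 33062 − 13 + 17 = 33066.
A: Extension rate ≈ 1733.0 / 33066 = 0.052 mm/year.
Length of B = 0.052 × 28827 = 1499.0 mm.

1499.0 mm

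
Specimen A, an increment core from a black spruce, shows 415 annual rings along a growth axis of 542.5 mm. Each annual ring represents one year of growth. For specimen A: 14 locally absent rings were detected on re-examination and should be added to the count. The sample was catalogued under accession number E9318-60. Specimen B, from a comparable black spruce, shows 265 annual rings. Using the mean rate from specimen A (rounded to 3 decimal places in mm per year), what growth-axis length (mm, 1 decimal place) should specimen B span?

335.2 mm

Specimen A: after corrections the count is 415 + 14 = 429 annual rings.
A: Mean rate = 542.5 mm / 429 years ≈ 1.265 mm/yr.
Length of B = 1.265 × 265 = 335.2 mm.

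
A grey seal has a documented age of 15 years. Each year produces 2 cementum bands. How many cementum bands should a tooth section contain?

15 years at 2 cementum bands per year gives 15 × 2 = 30 cementum bands.
So 30 cementum bands should be present.

30 cementum bands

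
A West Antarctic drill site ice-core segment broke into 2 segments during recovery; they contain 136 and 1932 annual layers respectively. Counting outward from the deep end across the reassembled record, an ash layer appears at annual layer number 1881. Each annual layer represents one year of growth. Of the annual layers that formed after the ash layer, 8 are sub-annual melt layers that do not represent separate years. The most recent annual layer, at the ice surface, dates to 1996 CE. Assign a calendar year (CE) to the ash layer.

Total annual layers = 136 + 1932 = 2068.
The ash layer sits at annual layer 1881 from the deep end, so 2068 − 1881 = 187 annual layers formed after it.
Excluding 8 false annual layers: 187 − 8 = 179.
1996 − 179 = 1817 CE.

1817 CE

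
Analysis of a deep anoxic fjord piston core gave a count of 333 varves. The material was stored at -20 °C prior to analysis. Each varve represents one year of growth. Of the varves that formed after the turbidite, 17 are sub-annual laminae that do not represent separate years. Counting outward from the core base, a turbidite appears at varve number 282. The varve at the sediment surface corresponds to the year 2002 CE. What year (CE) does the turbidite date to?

1968 CE

333 − 282 = 51 varves lie beyond the turbidite toward the sediment surface.
Excluding 17 false varves: 51 − 17 = 34.
The varve at the sediment surface is 2002 CE, so the turbidite dates to 2002 − 34 = 1968 CE.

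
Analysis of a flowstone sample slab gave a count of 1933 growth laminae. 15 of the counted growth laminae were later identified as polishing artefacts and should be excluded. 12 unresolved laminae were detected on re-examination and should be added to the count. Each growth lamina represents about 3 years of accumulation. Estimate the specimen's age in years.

Adjusted count: 1933 − 15 + 12 = 1930 growth laminae.
At 3 years per growth lamina, 1930 × 3 = 5790 years.

5790 yr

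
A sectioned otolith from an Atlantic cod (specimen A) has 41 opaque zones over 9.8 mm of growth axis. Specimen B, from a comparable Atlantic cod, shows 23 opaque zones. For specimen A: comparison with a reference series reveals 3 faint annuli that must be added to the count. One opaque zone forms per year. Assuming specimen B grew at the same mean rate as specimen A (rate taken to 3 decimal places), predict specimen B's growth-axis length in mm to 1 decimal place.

5.1 mm

Specimen A: adjusted count: 41 + 3 = 44 opaque zones.
A: Extension rate ≈ 9.8 / 44 = 0.223 mm/yr.
B's length ≈ 0.223 × 23 = 5.1 mm.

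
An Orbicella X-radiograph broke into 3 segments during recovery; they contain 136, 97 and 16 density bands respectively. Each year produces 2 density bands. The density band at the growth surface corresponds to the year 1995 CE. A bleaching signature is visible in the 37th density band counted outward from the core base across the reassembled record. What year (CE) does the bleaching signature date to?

Total density bands = 136 + 97 + 16 = 249.
Between density band 37 and the growth surface there are 249 − 37 = 212 density bands.
212 density bands at 2 per year is 212 / 2 = 106 years.
1995 − 106 = 1889 CE.

1889 CE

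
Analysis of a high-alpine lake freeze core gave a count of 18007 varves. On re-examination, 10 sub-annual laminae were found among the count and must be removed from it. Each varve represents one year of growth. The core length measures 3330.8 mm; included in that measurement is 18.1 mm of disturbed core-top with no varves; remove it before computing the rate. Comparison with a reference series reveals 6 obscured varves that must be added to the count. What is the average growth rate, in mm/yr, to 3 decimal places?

Adjusted count: 18007 − 10 + 6 = 18003 varves.
The growth record spans 3330.8 − 18.1 = 3312.7 mm.
3312.7 mm over 18003 years gives 3312.7 / 18003 ≈ 0.184 mm/yr.

0.184 mm/yr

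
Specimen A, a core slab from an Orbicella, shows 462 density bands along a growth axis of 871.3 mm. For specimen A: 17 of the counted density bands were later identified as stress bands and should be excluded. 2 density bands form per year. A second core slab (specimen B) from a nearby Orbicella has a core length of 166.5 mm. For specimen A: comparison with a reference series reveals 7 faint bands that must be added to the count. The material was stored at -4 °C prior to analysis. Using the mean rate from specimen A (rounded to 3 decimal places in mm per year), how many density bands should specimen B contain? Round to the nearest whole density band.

86 density bands

Specimen A: adjusted count: 462 − 17 + 7 = 452 density bands.
Specimen A: dividing by 2 density bands per year: 452 / 2 = 226 years.
A: Mean rate = 871.3 mm / 226 years ≈ 3.855 mm per year.
Specimen B: 166.5 mm / 3.855 mm per year = 43.19 years; at 2 density bands per year that is 43.19 × 2 ≈ 86 density bands.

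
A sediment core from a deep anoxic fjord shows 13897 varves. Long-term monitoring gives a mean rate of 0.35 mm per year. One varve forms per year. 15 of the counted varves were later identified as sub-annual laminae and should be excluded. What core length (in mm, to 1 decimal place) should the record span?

Adjusted count: 13897 − 15 = 13882 varves.
Length ≈ 0.35 × 13882 = 4858.7 mm.

4858.7 mm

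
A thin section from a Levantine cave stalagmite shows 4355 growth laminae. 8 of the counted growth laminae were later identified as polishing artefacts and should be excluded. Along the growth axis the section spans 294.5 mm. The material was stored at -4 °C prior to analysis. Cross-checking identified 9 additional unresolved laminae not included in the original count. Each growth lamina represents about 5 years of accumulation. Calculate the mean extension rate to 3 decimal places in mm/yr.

Adjusted count: 4355 − 8 + 9 = 4356 growth laminae.
4356 growth laminae at 5 years each span 4356 × 5 = 21780 years.
Mean rate = 294.5 mm / 21780 years ≈ 0.014 mm/yr.

0.014 mm/yr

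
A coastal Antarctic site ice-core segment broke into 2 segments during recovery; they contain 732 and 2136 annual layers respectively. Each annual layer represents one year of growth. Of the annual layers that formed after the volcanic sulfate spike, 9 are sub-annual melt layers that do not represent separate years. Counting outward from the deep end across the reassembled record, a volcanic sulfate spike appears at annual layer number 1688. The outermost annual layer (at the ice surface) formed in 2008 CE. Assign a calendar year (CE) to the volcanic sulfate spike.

Total annual layers = 732 + 2136 = 2868.
The volcanic sulfate spike sits at annual layer 1688 from the deep end, so 2868 − 1688 = 1180 annual layers formed after it.
1180 − 9 false = 1171 true annual layers after the volcanic sulfate spike.
The annual layer at the ice surface is 2008 CE, so the volcanic sulfate spike dates to 2008 − 1171 = 837 CE.

837 CE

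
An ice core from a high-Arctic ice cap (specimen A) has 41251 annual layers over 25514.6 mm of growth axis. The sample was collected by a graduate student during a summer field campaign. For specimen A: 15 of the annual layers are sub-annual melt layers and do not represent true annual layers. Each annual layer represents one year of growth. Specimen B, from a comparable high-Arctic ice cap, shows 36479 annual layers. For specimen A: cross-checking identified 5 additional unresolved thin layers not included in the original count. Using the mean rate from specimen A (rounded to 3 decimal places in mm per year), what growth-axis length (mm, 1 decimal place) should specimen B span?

Specimen A: true annual layer count = 41251 − 15 + 5 = 41241.
A: Extension rate ≈ 25514.6 / 41241 = 0.619 mm/yr.
For B, 0.619 mm/year × 36479 years = 22580.5 mm.

22580.5 mm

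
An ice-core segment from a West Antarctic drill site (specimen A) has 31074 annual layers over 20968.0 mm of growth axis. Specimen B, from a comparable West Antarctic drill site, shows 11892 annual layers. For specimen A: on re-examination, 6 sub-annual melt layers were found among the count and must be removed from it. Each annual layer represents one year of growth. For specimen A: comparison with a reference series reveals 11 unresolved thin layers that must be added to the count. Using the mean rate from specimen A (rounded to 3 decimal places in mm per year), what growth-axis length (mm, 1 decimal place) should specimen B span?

8027.1 mm

Specimen A: after corrections the count is 31074 − 6 + 11 = 31079 annual layers.
A: 20968.0 mm over 31079 years gives 20968.0 / 31079 ≈ 0.675 mm/year.
B's length ≈ 0.675 × 11892 = 8027.1 mm.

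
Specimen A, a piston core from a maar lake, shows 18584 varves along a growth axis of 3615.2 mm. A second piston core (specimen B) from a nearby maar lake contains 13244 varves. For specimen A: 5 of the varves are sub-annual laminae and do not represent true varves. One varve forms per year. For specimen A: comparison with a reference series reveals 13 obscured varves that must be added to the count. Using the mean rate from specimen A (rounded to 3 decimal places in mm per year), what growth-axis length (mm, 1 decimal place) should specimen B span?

Specimen A: after corrections the count is 18584 − 5 + 13 = 18592 varves.
A: Mean rate = 3615.2 mm / 18592 years ≈ 0.194 mm/yr.
B's length ≈ 0.194 × 13244 = 2569.3 mm.

2569.3 mm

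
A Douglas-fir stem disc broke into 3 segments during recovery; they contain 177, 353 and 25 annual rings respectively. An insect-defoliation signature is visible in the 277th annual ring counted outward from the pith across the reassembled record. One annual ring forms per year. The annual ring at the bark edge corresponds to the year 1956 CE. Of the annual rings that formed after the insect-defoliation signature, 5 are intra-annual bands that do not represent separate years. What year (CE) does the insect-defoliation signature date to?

Total annual rings = 177 + 353 + 25 = 555.
555 − 277 = 278 annual rings lie beyond the insect-defoliation signature toward the bark edge.
Removing the 5 false annual rings leaves 278 − 5 = 273 true annual rings beyond the insect-defoliation signature.
1956 − 273 = 1683 CE.

1683 CE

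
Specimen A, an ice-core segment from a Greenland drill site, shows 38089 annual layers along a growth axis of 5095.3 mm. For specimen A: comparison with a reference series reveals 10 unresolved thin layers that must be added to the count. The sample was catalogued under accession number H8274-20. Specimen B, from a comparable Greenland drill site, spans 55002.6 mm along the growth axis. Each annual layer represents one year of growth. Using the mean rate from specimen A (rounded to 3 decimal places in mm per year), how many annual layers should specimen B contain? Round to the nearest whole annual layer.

Specimen A: true annual layer count = 38089 + 10 = 38099.
A: Extension rate ≈ 5095.3 / 38099 = 0.134 mm per year.
For B, 55002.6 / 0.134 = 410467.16 years ≈ 410467 annual layers.

410467 annual layers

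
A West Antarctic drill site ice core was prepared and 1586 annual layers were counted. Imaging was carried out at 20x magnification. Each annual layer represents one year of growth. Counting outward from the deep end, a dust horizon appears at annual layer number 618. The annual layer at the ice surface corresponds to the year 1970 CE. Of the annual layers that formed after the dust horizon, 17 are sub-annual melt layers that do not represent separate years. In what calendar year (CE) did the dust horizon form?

1019 CE

1586 − 618 = 968 annual layers lie beyond the dust horizon toward the ice surface.
Excluding 17 false annual layers: 968 − 17 = 951.
The annual layer at the ice surface is 1970 CE, so the dust horizon dates to 1970 − 951 = 1019 CE.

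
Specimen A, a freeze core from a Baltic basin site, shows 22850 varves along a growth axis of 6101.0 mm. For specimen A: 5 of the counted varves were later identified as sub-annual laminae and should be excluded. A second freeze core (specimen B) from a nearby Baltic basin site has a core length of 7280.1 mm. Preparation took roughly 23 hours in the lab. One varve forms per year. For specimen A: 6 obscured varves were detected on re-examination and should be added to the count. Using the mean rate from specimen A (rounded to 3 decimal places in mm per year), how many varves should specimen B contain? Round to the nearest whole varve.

Specimen A: after corrections the count is 22850 − 5 + 6 = 22851 varves.
A: Mean rate = 6101.0 mm / 22851 years ≈ 0.267 mm/yr.
For B, 7280.1 / 0.267 = 27266.29 years ≈ 27266 varves.

27266 varves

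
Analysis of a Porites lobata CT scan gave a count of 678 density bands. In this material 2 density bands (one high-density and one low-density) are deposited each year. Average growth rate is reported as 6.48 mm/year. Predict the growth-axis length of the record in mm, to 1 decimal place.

With 2 density bands per year, 678 / 2 = 339 years.
339 years at 6.48 mm/year gives 6.48 × 339 = 2196.7 mm.

2196.7 mm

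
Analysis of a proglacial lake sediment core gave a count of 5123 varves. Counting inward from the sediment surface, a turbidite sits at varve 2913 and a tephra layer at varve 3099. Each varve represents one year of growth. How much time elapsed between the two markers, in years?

186 years

The two markers are separated by 3099 − 2913 = 186 varves.
At one varve per year, 186 years elapsed between them.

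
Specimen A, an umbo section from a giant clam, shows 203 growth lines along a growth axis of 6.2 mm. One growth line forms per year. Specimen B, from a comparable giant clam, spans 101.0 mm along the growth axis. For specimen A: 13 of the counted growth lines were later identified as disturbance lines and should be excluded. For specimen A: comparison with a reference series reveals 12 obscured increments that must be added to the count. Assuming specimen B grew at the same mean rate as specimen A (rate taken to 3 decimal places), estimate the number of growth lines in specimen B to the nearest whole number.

3258 growth lines

Specimen A: true growth line count = 203 − 13 + 12 = 202.
A: Extension rate ≈ 6.2 / 202 = 0.031 mm/yr.
B spans 101.0 / 0.031 = 3258.06 years ≈ 3258 growth lines.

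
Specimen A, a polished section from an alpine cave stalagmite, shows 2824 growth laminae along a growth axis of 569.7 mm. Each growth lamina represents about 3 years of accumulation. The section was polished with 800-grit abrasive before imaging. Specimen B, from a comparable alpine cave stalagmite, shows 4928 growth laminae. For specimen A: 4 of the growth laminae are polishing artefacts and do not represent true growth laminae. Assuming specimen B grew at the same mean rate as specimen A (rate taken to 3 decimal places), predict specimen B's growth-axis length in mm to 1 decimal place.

Specimen A: true growth lamina count = 2824 − 4 = 2820.
Specimen A: at 3 years per growth lamina, 2820 × 3 = 8460 years.
A: Mean rate = 569.7 mm / 8460 years ≈ 0.067 mm per year.
Specimen B: multiplying by 3 years per growth lamina: 4928 × 3 = 14784 years. B's length ≈ 0.067 × 14784 = 990.5 mm.

990.5 mm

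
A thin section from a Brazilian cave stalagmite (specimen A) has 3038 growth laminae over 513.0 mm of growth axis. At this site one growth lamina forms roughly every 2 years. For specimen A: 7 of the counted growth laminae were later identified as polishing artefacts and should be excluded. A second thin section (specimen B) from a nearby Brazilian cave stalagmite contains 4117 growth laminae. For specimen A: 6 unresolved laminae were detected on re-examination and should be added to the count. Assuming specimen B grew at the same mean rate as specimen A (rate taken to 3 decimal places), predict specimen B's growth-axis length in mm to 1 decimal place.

Specimen A: adjusted count: 3038 − 7 + 6 = 3037 growth laminae.
Specimen A: at 2 years per growth lamina, 3037 × 2 = 6074 years.
A: Extension rate ≈ 513.0 / 6074 = 0.084 mm/yr.
Specimen B: 4117 growth laminae at 2 years each span 4117 × 2 = 8234 years. For B, 0.084 mm/year × 8234 years = 691.7 mm.

691.7 mm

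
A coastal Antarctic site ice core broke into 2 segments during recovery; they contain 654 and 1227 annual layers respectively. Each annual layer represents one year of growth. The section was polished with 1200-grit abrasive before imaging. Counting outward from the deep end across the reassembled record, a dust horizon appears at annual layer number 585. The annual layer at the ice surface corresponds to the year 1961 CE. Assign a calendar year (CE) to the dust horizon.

665 CE

Total annual layers = 654 + 1227 = 1881.
The dust horizon sits at annual layer 585 from the deep end, so 1881 − 585 = 1296 annual layers formed after it.
1961 − 1296 = 665 CE.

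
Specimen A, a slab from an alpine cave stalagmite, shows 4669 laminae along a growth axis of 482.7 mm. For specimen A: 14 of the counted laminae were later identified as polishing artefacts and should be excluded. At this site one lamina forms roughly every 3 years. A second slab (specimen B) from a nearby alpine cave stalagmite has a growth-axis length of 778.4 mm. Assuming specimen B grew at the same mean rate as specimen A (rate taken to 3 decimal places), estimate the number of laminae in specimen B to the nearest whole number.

7413 laminae

Specimen A: correcting the raw count gives 4669 − 14 = 4655 true laminae.
Specimen A: 4655 laminae at 3 years each span 4655 × 3 = 13965 years.
A: Extension rate ≈ 482.7 / 13965 = 0.035 mm/yr.
For B, 778.4 / 0.035 = 22240.00 years; at 3 years per lamina that is 22240.00 / 3 ≈ 7413 laminae.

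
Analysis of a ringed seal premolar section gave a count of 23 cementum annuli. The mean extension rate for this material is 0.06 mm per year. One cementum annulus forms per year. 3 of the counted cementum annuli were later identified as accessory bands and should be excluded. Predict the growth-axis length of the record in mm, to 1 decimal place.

1.2 mm

Adjusted count: 23 − 3 = 20 cementum annuli.
Length ≈ 0.06 × 20 = 1.2 mm.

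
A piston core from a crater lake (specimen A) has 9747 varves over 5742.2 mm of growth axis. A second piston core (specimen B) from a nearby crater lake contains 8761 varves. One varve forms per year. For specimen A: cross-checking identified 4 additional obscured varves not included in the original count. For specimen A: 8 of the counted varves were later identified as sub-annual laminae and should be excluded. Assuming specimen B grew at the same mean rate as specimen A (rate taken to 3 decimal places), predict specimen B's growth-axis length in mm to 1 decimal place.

5160.2 mm

Specimen A: correcting the raw count gives 9747 − 8 + 4 = 9743 true varves.
A: Extension rate ≈ 5742.2 / 9743 = 0.589 mm per year.
For B, 0.589 mm/year × 8761 years = 5160.2 mm.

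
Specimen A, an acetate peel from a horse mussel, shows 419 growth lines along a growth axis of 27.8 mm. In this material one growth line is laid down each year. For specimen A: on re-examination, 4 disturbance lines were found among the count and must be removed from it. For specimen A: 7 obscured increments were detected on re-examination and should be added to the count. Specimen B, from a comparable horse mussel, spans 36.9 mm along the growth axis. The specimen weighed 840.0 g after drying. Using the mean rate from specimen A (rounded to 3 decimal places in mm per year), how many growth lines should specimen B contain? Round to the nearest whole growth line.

Specimen A: correcting the raw count gives 419 − 4 + 7 = 422 true growth lines.
A: Mean rate = 27.8 mm / 422 years ≈ 0.066 mm/year.
For B, 36.9 / 0.066 = 559.09 years ≈ 559 growth lines.

559 growth lines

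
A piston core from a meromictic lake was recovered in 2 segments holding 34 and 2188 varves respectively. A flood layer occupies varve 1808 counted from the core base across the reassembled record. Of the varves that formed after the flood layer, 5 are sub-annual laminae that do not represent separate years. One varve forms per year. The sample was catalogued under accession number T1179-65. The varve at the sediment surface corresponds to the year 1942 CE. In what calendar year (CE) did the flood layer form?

Total varves = 34 + 2188 = 2222.
The flood layer sits at varve 1808 from the core base, so 2222 − 1808 = 414 varves formed after it.
414 − 5 false = 409 true varves after the flood layer.
The varve at the sediment surface is 1942 CE, so the flood layer dates to 1942 − 409 = 1533 CE.

1533 CE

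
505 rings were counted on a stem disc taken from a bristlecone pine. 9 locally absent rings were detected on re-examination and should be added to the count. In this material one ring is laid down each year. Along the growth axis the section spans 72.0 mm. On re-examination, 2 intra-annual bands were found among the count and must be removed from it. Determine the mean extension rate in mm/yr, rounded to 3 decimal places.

Adjusted count: 505 − 2 + 9 = 512 rings.
Mean rate = 72.0 mm / 512 years ≈ 0.141 mm/yr.

0.141 mm/yr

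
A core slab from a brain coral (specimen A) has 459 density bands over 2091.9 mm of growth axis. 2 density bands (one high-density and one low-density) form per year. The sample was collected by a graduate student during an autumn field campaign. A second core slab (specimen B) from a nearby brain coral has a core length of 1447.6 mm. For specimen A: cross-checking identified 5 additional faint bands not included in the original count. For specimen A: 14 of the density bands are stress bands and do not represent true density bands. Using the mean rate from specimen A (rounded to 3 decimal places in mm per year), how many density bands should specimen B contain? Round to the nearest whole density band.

311 density bands

Specimen A: adjusted count: 459 − 14 + 5 = 450 density bands.
Specimen A: dividing by 2 density bands per year: 450 / 2 = 225 years.
A: Mean rate = 2091.9 mm / 225 years ≈ 9.297 mm/year.
B spans 1447.6 / 9.297 = 155.71 years; at 2 density bands per year that is 155.71 × 2 ≈ 311 density bands.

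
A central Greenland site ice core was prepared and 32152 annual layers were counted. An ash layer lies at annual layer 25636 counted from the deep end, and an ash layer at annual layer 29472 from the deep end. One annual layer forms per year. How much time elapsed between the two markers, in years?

29472 − 25636 = 3836 annual layers lie between the two events.
That is 3836 years at one annual layer per year.

3836 yr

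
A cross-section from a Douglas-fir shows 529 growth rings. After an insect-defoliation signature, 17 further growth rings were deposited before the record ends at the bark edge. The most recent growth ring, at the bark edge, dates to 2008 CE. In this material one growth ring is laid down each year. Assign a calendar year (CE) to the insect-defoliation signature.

There are 17 growth rings younger than the insect-defoliation signature.
2008 − 17 = 1991 CE.

1991 CE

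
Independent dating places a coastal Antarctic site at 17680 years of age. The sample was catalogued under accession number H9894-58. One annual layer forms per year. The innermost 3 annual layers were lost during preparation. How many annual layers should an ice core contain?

Expected annual layers over 17680 years: 17680.
17680 − 3 missed = 17677 annual layers expected in the prepared section.

17677 annual layers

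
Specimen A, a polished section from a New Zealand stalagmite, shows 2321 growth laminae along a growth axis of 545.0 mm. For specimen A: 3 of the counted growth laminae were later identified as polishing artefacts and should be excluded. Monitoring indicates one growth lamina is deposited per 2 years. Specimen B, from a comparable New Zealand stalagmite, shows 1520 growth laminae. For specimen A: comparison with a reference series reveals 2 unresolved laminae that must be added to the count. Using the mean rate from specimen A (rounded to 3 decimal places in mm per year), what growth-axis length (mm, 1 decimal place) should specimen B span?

Specimen A: true growth lamina count = 2321 − 3 + 2 = 2320.
Specimen A: at 2 years per growth lamina, 2320 × 2 = 4640 years.
A: 545.0 mm over 4640 years gives 545.0 / 4640 ≈ 0.117 mm/yr.
Specimen B: multiplying by 2 years per growth lamina: 1520 × 2 = 3040 years. B's length ≈ 0.117 × 3040 = 355.7 mm.

355.7 mm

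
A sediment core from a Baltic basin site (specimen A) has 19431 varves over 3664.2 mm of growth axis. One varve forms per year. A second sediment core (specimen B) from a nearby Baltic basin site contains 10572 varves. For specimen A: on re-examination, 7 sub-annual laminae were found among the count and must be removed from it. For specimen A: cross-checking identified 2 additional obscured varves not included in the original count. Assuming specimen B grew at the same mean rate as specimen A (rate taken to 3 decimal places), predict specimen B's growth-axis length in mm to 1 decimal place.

Specimen A: correcting the raw count gives 19431 − 7 + 2 = 19426 true varves.
A: Mean rate = 3664.2 mm / 19426 years ≈ 0.189 mm/yr.
For B, 0.189 mm/year × 10572 years = 1998.1 mm.

1998.1 mm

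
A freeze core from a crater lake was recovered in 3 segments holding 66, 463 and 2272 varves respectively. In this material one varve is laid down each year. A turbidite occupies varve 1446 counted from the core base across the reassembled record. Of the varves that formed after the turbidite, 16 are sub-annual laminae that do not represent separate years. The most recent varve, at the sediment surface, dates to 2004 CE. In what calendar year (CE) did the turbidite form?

665 CE

Total varves = 66 + 463 + 2272 = 2801.
The turbidite sits at varve 1446 from the core base, so 2801 − 1446 = 1355 varves formed after it.
Removing the 16 false varves leaves 1355 − 16 = 1339 true varves beyond the turbidite.
The varve at the sediment surface is 2004 CE, so the turbidite dates to 2004 − 1339 = 665 CE.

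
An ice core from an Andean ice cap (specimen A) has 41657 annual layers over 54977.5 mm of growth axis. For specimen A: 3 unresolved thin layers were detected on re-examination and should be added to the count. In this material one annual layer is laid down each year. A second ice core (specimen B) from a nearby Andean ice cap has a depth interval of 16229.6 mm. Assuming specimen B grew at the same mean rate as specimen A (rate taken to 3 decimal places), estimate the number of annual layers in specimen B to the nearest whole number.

12295 annual layers

Specimen A: correcting the raw count gives 41657 + 3 = 41660 true annual layers.
A: 54977.5 mm over 41660 years gives 54977.5 / 41660 ≈ 1.320 mm/yr.
B spans 16229.6 / 1.320 = 12295.15 years ≈ 12295 annual layers.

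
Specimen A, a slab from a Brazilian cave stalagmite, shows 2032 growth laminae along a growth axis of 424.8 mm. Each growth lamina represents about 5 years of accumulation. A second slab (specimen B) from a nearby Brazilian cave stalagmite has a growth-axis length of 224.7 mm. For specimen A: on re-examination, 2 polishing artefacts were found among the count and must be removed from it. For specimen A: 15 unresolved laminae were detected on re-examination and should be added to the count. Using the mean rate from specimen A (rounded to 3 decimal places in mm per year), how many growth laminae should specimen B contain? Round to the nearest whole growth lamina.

1070 growth laminae

Specimen A: adjusted count: 2032 − 2 + 15 = 2045 growth laminae.
Specimen A: multiplying by 5 years per growth lamina: 2045 × 5 = 10225 years.
A: Extension rate ≈ 424.8 / 10225 = 0.042 mm per year.
B spans 224.7 / 0.042 = 5350.00 years; at 5 years per growth lamina that is 5350.00 / 5 ≈ 1070 growth laminae.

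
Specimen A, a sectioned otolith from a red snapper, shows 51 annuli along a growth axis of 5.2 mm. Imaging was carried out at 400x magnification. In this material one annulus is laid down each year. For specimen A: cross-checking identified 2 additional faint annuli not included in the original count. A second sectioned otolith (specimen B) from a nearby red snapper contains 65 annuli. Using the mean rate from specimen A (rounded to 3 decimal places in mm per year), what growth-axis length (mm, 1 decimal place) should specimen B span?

6.4 mm

Specimen A: correcting the raw count gives 51 + 2 = 53 true annuli.
A: Mean rate = 5.2 mm / 53 years ≈ 0.098 mm/yr.
For B, 0.098 mm/year × 65 years = 6.4 mm.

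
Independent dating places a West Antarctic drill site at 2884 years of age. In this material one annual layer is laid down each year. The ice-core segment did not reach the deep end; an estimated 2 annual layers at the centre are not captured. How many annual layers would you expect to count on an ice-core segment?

One annual layer per year gives 2884 annual layers over 2884 years.
2884 − 2 missed = 2882 annual layers expected in the prepared section.

2882 annual layers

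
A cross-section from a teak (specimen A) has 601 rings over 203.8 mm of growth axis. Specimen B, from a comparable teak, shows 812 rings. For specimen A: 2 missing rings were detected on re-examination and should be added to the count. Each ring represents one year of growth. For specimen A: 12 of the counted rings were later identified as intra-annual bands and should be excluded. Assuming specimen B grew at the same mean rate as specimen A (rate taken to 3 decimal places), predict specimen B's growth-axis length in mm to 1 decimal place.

Specimen A: true ring count = 601 − 12 + 2 = 591.
A: Mean rate = 203.8 mm / 591 years ≈ 0.345 mm per year.
Length of B = 0.345 × 812 = 280.1 mm.

280.1 mm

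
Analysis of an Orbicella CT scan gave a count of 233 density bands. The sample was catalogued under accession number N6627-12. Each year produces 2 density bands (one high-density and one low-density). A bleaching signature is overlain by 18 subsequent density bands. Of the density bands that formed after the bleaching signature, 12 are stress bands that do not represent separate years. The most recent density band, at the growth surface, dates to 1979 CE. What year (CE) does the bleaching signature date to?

1976 CE

There are 18 density bands younger than the bleaching signature.
18 − 12 false = 6 true density bands after the bleaching signature.
Dividing by 2 density bands per year: 6 / 2 = 3 years.
1979 − 3 = 1976 CE.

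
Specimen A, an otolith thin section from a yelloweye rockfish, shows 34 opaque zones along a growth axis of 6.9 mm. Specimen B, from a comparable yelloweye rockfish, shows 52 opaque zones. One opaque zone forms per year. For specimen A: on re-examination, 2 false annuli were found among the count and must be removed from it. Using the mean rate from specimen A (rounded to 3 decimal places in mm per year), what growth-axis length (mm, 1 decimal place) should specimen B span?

11.2 mm

Specimen A: after corrections the count is 34 − 2 = 32 opaque zones.
A: 6.9 mm over 32 years gives 6.9 / 32 ≈ 0.216 mm per year.
B's length ≈ 0.216 × 52 = 11.2 mm.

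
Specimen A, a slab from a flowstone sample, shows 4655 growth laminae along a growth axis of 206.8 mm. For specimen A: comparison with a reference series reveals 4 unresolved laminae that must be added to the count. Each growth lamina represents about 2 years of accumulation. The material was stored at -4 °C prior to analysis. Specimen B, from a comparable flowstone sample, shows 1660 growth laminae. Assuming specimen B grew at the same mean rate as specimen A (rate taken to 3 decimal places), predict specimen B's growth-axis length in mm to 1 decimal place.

73.0 mm

Specimen A: after corrections the count is 4655 + 4 = 4659 growth laminae.
Specimen A: multiplying by 2 years per growth lamina: 4659 × 2 = 9318 years.
A: Extension rate ≈ 206.8 / 9318 = 0.022 mm/yr.
Specimen B: multiplying by 2 years per growth lamina: 1660 × 2 = 3320 years. For B, 0.022 mm/year × 3320 years = 73.0 mm.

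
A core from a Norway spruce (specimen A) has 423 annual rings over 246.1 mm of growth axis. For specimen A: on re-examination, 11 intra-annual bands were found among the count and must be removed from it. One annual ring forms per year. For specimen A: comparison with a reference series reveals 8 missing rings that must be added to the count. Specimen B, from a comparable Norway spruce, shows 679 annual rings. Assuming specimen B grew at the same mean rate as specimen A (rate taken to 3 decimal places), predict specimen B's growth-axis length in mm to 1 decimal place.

Specimen A: true annual ring count = 423 − 11 + 8 = 420.
A: Extension rate ≈ 246.1 / 420 = 0.586 mm/year.
B's length ≈ 0.586 × 679 = 397.9 mm.

397.9 mm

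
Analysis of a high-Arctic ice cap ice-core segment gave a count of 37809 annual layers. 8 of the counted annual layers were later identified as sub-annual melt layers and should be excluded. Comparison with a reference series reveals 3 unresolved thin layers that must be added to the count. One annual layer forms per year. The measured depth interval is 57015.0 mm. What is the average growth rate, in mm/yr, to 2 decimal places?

Adjusted count: 37809 − 8 + 3 = 37804 annual layers.
Extension rate ≈ 57015.0 / 37804 = 1.51 mm/yr.

1.51 mm/yr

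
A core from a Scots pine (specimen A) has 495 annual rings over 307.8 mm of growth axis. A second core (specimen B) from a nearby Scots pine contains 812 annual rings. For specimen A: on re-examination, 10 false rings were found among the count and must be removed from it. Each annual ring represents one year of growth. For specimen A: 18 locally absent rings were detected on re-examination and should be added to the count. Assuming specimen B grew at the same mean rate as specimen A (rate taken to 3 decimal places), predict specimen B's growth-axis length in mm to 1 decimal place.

496.9 mm

Specimen A: correcting the raw count gives 495 − 10 + 18 = 503 true annual rings.
A: Extension rate ≈ 307.8 / 503 = 0.612 mm/year.
B's length ≈ 0.612 × 812 = 496.9 mm.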